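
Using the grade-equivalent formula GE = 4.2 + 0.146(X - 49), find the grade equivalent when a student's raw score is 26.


raw - median = 26 - 49 = -23
slope * diff = 0.146 * -23 = -3.358
GE = 4.2 + -3.358
GE = 0.842

0.842


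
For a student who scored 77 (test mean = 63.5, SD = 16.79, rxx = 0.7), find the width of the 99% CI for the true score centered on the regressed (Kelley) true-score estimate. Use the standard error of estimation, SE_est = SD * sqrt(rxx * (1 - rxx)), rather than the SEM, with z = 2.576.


True score estimate = 0.7*77 + 0.3*63.5 = 72.95
SE_est = SD * sqrt(rxx * (1 - rxx)) = 16.79 * sqrt(0.7 * 0.3) = 16.79 * sqrt(0.21) = 7.694145
CI = T_est +/- z * SE_est, so width = 2 * z * SE_est = 2 * 2.576 * 7.694145
Width = 39.6402

39.6402


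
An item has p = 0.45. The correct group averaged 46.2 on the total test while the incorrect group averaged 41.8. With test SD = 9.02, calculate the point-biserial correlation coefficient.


q = 1 - p = 0.55
rpb = ((M1 - M0) / SD) * sqrt(p * q)
rpb = ((46.2 - 41.8) / 9.02) * sqrt(0.45 * 0.55)
rpb = 0.2427

0.2427


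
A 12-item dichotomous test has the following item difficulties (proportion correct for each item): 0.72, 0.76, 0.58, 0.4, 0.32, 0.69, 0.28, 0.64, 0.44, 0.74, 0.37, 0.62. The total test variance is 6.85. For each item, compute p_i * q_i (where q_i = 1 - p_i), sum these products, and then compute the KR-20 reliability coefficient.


For each item, compute p_i * q_i:
  Item 1: 0.72 * 0.28 = 0.2016
  Item 2: 0.76 * 0.24 = 0.1824
  Item 3: 0.58 * 0.42 = 0.2436
  Item 4: 0.4 * 0.6 = 0.24
  Item 5: 0.32 * 0.68 = 0.2176
  Item 6: 0.69 * 0.31 = 0.2139
  Item 7: 0.28 * 0.72 = 0.2016
  Item 8: 0.64 * 0.36 = 0.2304
  Item 9: 0.44 * 0.56 = 0.2464
  Item 10: 0.74 * 0.26 = 0.1924
  Item 11: 0.37 * 0.63 = 0.2331
  Item 12: 0.62 * 0.38 = 0.2356
Sum(p_i * q_i) = 0.2016 + 0.1824 + 0.2436 + 0.24 + 0.2176 + 0.2139 + 0.2016 + 0.2304 + 0.2464 + 0.1924 + 0.2331 + 0.2356 = 2.6386
KR-20 = (k/(k-1)) * (1 - Sum(p_i*q_i) / Var_total)
= (12/11) * (1 - 2.6386/6.85)
= 1.0909 * 0.6148
KR-20 = 0.6707

0.6707


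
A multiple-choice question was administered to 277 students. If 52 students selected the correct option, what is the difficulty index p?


Item difficulty p = number correct / total examinees
p = 52 / 277
p = 0.1877

0.1877


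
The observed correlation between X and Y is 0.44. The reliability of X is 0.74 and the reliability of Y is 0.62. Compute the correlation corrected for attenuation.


r_corrected = rxy / sqrt(rxx * ryy)
= 0.44 / sqrt(0.74 * 0.62)
= 0.44 / sqrt(0.4588)
= 0.44 / 0.677348
r_corrected = 0.6496

0.6496


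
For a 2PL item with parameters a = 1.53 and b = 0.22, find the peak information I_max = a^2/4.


For 2PL, max info at theta = b = 0.22
I_max = a^2 / 4 = 1.53^2 / 4
= 2.3409 / 4
I_max = 0.5852

0.5852


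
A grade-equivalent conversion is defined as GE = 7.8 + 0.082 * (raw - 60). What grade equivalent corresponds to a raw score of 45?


raw - median = 45 - 60 = -15
slope * diff = 0.082 * -15 = -1.23
GE = 7.8 + -1.23
GE = 6.57

6.57


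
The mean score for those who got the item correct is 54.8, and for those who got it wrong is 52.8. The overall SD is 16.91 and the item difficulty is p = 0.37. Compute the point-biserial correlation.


q = 1 - p = 0.63
rpb = ((M1 - M0) / SD) * sqrt(p * q)
rpb = ((54.8 - 52.8) / 16.91) * sqrt(0.37 * 0.63)
rpb = 0.0571

0.0571


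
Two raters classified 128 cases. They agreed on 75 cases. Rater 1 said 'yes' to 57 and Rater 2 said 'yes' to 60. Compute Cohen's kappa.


P_o = 75/128 = 0.585938
P_e = (57*60 + 71*68) / 16384 = 0.503418
kappa = (P_o - P_e) / (1 - P_e)
kappa = (0.585938 - 0.503418) / (1 - 0.503418)
kappa = 0.1662

0.1662


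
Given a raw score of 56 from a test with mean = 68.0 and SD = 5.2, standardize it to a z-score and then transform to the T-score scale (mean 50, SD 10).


z = (X - mean) / SD = (56 - 68.0) / 5.2
z = -12.0 / 5.2
z = -2.3077
T-score = T = 50 + 10z
Carry z at full precision (z = -12.0 / 5.2) into the conversion:
T-score = 50 + 10 * (-12.0 / 5.2) = 50 + -120 / 5.2
T-score = 50 + -23.0769
T-score = 26.9231

26.9231


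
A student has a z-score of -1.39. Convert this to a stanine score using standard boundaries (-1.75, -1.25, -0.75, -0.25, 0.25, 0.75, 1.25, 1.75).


Stanine boundaries: [-1.75, -1.25, -0.75, -0.25, 0.25, 0.75, 1.25, 1.75]
z = -1.39
Check each boundary:
  z >= -1.75 -> could be stanine 2
  z < -1.25
  z < -0.75
  z < -0.25
  z < 0.25
  z < 0.75
  z < 1.25
  z < 1.75
Highest qualifying boundary gives stanine = 2

2


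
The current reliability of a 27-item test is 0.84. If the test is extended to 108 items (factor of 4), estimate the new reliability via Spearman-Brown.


r_new = (n * rxx) / (1 + (n-1) * rxx)
r_new = (4 * 0.84) / (1 + 3 * 0.84)
r_new = 3.36 / 3.52
r_new = 0.9545

0.9545


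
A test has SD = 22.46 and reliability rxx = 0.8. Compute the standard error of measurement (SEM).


SEM = SD * sqrt(1 - rxx)
SEM = 22.46 * sqrt(1 - 0.8)
SEM = 22.46 * sqrt(0.2) = 22.46 * 0.447214
SEM = 10.0444

10.0444


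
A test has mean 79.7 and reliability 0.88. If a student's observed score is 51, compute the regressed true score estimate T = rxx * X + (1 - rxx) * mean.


T_est = rxx * X + (1 - rxx) * mean
T_est = 0.88 * 51 + 0.12 * 79.7
T_est = 44.88 + 9.564
T_est = 54.444

54.444


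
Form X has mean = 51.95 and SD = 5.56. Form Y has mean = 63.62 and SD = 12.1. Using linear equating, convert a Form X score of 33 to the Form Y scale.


slope = SD_Y / SD_X = 12.1 / 5.56 ~ 2.1763
intercept = mean_Y - slope * mean_X = 63.62 - (12.1 / 5.56) * 51.95 ~ -49.4367
Y = slope * X + intercept. To avoid rounding drift from the rounded slope/intercept, evaluate the equivalent form Y = mean_Y + SD_Y * (X - mean_X) / SD_X at full precision:
Y = 63.62 + 12.1 * (33 - 51.95) / 5.56
Y = 63.62 - 12.1 * 18.95 / 5.56
Y = 63.62 - 229.295 / 5.56
Y = 63.62 - 41.2401
Y = 22.3799

22.3799


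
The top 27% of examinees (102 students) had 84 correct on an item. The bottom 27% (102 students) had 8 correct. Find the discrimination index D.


p_upper = 84/102 = 0.8235
p_lower = 8/102 = 0.0784
D = 0.8235 - 0.0784 = 0.7451

0.7451


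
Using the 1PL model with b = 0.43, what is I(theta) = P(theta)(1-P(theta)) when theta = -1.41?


P = 1/(1+exp(-(-1.41-0.43))) = 0.1371
I = P*(1-P) = 0.1371 * 0.8629
I = 0.1183

0.1183


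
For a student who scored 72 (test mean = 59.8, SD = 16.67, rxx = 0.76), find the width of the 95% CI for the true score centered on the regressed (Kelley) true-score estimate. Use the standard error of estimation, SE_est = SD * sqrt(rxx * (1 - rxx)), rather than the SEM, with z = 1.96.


True score estimate = 0.76*72 + 0.24*59.8 = 69.072
SE_est = SD * sqrt(rxx * (1 - rxx)) = 16.67 * sqrt(0.76 * 0.24) = 16.67 * sqrt(0.1824) = 7.119476
CI = T_est +/- z * SE_est, so width = 2 * z * SE_est = 2 * 1.96 * 7.119476
Width = 27.9083

27.9083


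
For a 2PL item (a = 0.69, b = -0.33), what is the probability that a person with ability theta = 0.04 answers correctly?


a*(theta - b) = 0.69 * (0.04 - -0.33) = 0.2553
exp(-0.2553) = 0.7747
P = 1 / (1 + 0.7747)
P = 0.5635

0.5635


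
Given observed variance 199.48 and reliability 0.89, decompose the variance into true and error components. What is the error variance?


var_true = rxx * var_obs = 0.89 * 199.48 = 177.5372
var_error = var_obs - var_true
var_error = 199.48 - 177.5372
var_error = 21.9428

21.9428


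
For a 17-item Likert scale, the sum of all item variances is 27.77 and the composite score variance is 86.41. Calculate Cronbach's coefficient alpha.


alpha = (k/(k-1)) * (1 - sum(si^2)/s_total^2)
= (17/16) * (1 - 27.77/86.41)
alpha = 0.721

0.721


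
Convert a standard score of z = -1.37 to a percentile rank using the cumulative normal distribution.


CDF(z) = 0.5 * (1 + erf(z/sqrt(2)))
erf(-0.9687) = -0.8293
CDF = 0.0853
Percentile rank = 0.0853 * 100 = 8.53

8.53


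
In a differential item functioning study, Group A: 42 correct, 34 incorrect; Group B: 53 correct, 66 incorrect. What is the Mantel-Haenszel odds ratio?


Odds_A = 42/34 = 1.2353
Odds_B = 53/66 = 0.803
OR = Odds_A / Odds_B = 1.2353 / 0.803
Exactly, OR = (42 * 66) / (34 * 53) = 2772 / 1802
OR = 1.5383

1.5383


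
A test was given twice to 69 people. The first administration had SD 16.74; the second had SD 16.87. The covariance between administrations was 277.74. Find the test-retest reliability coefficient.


r = cov(X,Y) / (SD_X * SD_Y)
r = 277.74 / (16.74 * 16.87)
r = 277.74 / 282.4038
r = 0.9835

0.9835


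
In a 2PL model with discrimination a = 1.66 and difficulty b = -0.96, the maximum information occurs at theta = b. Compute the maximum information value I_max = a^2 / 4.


For 2PL, max info at theta = b = -0.96
I_max = a^2 / 4 = 1.66^2 / 4
= 2.7556 / 4
I_max = 0.6889

0.6889


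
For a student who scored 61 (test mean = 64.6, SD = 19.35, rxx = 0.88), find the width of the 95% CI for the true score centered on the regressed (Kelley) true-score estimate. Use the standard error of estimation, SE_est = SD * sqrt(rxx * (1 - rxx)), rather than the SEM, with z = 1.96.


True score estimate = 0.88*61 + 0.12*64.6 = 61.432
SE_est = SD * sqrt(rxx * (1 - rxx)) = 19.35 * sqrt(0.88 * 0.12) = 19.35 * sqrt(0.1056) = 6.288006
CI = T_est +/- z * SE_est, so width = 2 * z * SE_est = 2 * 1.96 * 6.288006
Width = 24.649

24.649


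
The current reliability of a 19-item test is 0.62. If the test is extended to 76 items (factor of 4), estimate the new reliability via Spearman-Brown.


r_new = (n * rxx) / (1 + (n-1) * rxx)
r_new = (4 * 0.62) / (1 + 3 * 0.62)
r_new = 2.48 / 2.86
r_new = 0.8671

0.8671


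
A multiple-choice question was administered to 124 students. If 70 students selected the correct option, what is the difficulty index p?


Item difficulty p = number correct / total examinees
p = 70 / 124
p = 0.5645

0.5645


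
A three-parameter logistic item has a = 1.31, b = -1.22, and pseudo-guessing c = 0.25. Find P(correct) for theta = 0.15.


logit = 1.31*(0.15 - -1.22) = 1.7947
P* = 1/(1 + exp(-1.7947)) = 0.8575
P = 0.25 + (1 - 0.25) * 0.8575
P = 0.8931

0.8931


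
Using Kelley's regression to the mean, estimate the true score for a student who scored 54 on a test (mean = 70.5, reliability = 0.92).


T_est = rxx * X + (1 - rxx) * mean
T_est = 0.92 * 54 + 0.08 * 70.5
T_est = 49.68 + 5.64
T_est = 55.32

55.32


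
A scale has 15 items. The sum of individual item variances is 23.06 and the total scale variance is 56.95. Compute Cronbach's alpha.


alpha = (k/(k-1)) * (1 - sum(si^2)/s_total^2)
= (15/14) * (1 - 23.06/56.95)
alpha = 0.6376

0.6376


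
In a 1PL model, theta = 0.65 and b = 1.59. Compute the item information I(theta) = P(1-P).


P = 1/(1+exp(-(0.65-1.59))) = 0.2809
I = P*(1-P) = 0.2809 * 0.7191
I = 0.202

0.202


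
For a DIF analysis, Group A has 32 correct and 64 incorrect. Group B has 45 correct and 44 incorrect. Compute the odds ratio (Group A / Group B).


Odds_A = 32/64 = 0.5
Odds_B = 45/44 = 1.0227
OR = Odds_A / Odds_B = 0.5 / 1.0227
Exactly, OR = (32 * 44) / (64 * 45) = 1408 / 2880
OR = 0.4889

0.4889


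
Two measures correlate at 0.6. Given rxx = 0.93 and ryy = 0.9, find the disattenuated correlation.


r_corrected = rxy / sqrt(rxx * ryy)
= 0.6 / sqrt(0.93 * 0.9)
= 0.6 / sqrt(0.837)
= 0.6 / 0.914877
r_corrected = 0.6558

0.6558


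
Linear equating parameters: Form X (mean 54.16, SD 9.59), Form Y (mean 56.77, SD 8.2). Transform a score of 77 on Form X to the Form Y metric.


slope = SD_Y / SD_X = 8.2 / 9.59 ~ 0.8551
intercept = mean_Y - slope * mean_X = 56.77 - (8.2 / 9.59) * 54.16 ~ 10.4601
Y = slope * X + intercept. To avoid rounding drift from the rounded slope/intercept, evaluate the equivalent form Y = mean_Y + SD_Y * (X - mean_X) / SD_X at full precision:
Y = 56.77 + 8.2 * (77 - 54.16) / 9.59
Y = 56.77 + 8.2 * 22.84 / 9.59
Y = 56.77 + 187.288 / 9.59
Y = 56.77 + 19.5295
Y = 76.2995

76.2995


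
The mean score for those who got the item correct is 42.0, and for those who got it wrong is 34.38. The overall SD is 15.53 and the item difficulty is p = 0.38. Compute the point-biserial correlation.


q = 1 - p = 0.62
rpb = ((M1 - M0) / SD) * sqrt(p * q)
rpb = ((42.0 - 34.38) / 15.53) * sqrt(0.38 * 0.62)
rpb = 0.2382

0.2382


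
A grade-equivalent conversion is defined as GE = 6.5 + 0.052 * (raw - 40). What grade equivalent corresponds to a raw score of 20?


raw - median = 20 - 40 = -20
slope * diff = 0.052 * -20 = -1.04
GE = 6.5 + -1.04
GE = 5.46

5.46


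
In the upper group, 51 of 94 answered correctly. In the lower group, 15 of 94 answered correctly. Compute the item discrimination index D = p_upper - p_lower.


p_upper = 51/94 = 0.5426
p_lower = 15/94 = 0.1596
D = 0.5426 - 0.1596 = 0.383

0.383


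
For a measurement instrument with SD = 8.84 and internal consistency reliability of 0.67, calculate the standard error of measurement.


SEM = SD * sqrt(1 - rxx)
SEM = 8.84 * sqrt(1 - 0.67)
SEM = 8.84 * sqrt(0.33) = 8.84 * 0.574456
SEM = 5.0782

5.0782


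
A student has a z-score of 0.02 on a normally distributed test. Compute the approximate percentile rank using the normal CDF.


CDF(z) = 0.5 * (1 + erf(z/sqrt(2)))
erf(0.0141) = 0.016
CDF = 0.508
Percentile rank = 0.508 * 100 = 50.8

50.8


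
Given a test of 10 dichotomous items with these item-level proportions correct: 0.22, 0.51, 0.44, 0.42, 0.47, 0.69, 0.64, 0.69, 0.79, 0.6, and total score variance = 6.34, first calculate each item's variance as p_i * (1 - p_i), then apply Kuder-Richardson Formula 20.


For each item, compute p_i * q_i:
  Item 1: 0.22 * 0.78 = 0.1716
  Item 2: 0.51 * 0.49 = 0.2499
  Item 3: 0.44 * 0.56 = 0.2464
  Item 4: 0.42 * 0.58 = 0.2436
  Item 5: 0.47 * 0.53 = 0.2491
  Item 6: 0.69 * 0.31 = 0.2139
  Item 7: 0.64 * 0.36 = 0.2304
  Item 8: 0.69 * 0.31 = 0.2139
  Item 9: 0.79 * 0.21 = 0.1659
  Item 10: 0.6 * 0.4 = 0.24
Sum(p_i * q_i) = 0.1716 + 0.2499 + 0.2464 + 0.2436 + 0.2491 + 0.2139 + 0.2304 + 0.2139 + 0.1659 + 0.24 = 2.2247
KR-20 = (k/(k-1)) * (1 - Sum(p_i*q_i) / Var_total)
= (10/9) * (1 - 2.2247/6.34)
= 1.1111 * 0.6491
KR-20 = 0.7212

0.7212


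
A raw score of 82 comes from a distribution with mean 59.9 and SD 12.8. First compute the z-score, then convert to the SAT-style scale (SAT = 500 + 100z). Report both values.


z = (X - mean) / SD = (82 - 59.9) / 12.8
z = 22.1 / 12.8
z = 1.7266
SAT-scale = SAT = 500 + 100z
Carry z at full precision (z = 22.1 / 12.8) into the conversion:
SAT-scale = 500 + 100 * (22.1 / 12.8) = 500 + 2210 / 12.8
SAT-scale = 500 + 172.6562
SAT-scale = 672.6562

672.6562


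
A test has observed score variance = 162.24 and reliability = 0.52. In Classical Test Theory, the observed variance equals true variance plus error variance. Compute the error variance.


var_true = rxx * var_obs = 0.52 * 162.24 = 84.3648
var_error = var_obs - var_true
var_error = 162.24 - 84.3648
var_error = 77.8752

77.8752


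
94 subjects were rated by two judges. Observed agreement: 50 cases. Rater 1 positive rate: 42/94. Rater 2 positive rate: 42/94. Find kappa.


P_o = 50/94 = 0.531915
P_e = (42*42 + 52*52) / 8836 = 0.505659
kappa = (P_o - P_e) / (1 - P_e)
kappa = (0.531915 - 0.505659) / (1 - 0.505659)
kappa = 0.0531

0.0531


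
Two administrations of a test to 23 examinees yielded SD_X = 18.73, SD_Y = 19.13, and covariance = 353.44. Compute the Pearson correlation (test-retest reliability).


r = cov(X,Y) / (SD_X * SD_Y)
r = 353.44 / (18.73 * 19.13)
r = 353.44 / 358.3049
r = 0.9864

0.9864


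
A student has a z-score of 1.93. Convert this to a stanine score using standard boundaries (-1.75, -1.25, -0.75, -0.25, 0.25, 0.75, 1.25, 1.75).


Stanine boundaries: [-1.75, -1.25, -0.75, -0.25, 0.25, 0.75, 1.25, 1.75]
z = 1.93
Check each boundary:
  z >= -1.75 -> could be stanine 2
  z >= -1.25 -> could be stanine 3
  z >= -0.75 -> could be stanine 4
  z >= -0.25 -> could be stanine 5
  z >= 0.25 -> could be stanine 6
  z >= 0.75 -> could be stanine 7
  z >= 1.25 -> could be stanine 8
  z >= 1.75 -> could be stanine 9
Highest qualifying boundary gives stanine = 9

9


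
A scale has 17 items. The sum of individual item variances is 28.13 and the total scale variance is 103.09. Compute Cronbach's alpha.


alpha = (k/(k-1)) * (1 - sum(si^2)/s_total^2)
= (17/16) * (1 - 28.13/103.09)
alpha = 0.7726

0.7726


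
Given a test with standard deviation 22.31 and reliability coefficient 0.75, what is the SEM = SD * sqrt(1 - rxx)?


SEM = SD * sqrt(1 - rxx)
SEM = 22.31 * sqrt(1 - 0.75)
SEM = 22.31 * sqrt(0.25) = 22.31 * 0.5
SEM = 11.155

11.155


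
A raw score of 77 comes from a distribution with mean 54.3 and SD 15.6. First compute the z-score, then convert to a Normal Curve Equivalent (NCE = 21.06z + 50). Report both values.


z = (X - mean) / SD = (77 - 54.3) / 15.6
z = 22.7 / 15.6
z = 1.4551
NCE = NCE = 21.06z + 50
Carry z at full precision (z = 22.7 / 15.6) into the conversion:
NCE = 21.06 * (22.7 / 15.6) + 50 = 478.062 / 15.6 + 50
NCE = 30.645 + 50
NCE = 80.645

80.645


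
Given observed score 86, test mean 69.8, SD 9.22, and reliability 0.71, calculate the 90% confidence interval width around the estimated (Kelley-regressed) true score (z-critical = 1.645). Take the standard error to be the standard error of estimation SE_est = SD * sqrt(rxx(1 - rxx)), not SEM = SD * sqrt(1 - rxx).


True score estimate = 0.71*86 + 0.29*69.8 = 81.302
SE_est = SD * sqrt(rxx * (1 - rxx)) = 9.22 * sqrt(0.71 * 0.29) = 9.22 * sqrt(0.2059) = 4.183686
CI = T_est +/- z * SE_est, so width = 2 * z * SE_est = 2 * 1.645 * 4.183686
Width = 13.7643

13.7643


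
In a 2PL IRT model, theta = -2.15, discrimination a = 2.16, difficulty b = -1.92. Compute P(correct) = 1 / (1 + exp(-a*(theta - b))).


a*(theta - b) = 2.16 * (-2.15 - -1.92) = -0.4968
exp(--0.4968) = 1.6435
P = 1 / (1 + 1.6435)
P = 0.3783

0.3783


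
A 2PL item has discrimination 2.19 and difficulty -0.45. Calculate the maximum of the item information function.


For 2PL, max info at theta = b = -0.45
I_max = a^2 / 4 = 2.19^2 / 4
= 4.7961 / 4
I_max = 1.199

1.199


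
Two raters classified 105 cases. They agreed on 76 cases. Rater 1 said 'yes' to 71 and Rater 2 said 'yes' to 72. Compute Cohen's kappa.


P_o = 76/105 = 0.72381
P_e = (71*72 + 34*33) / 11025 = 0.565442
kappa = (P_o - P_e) / (1 - P_e)
kappa = (0.72381 - 0.565442) / (1 - 0.565442)
kappa = 0.3644

0.3644


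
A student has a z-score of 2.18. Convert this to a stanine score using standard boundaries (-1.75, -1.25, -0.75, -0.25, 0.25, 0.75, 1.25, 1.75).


Stanine boundaries: [-1.75, -1.25, -0.75, -0.25, 0.25, 0.75, 1.25, 1.75]
z = 2.18
Check each boundary:
  z >= -1.75 -> could be stanine 2
  z >= -1.25 -> could be stanine 3
  z >= -0.75 -> could be stanine 4
  z >= -0.25 -> could be stanine 5
  z >= 0.25 -> could be stanine 6
  z >= 0.75 -> could be stanine 7
  z >= 1.25 -> could be stanine 8
  z >= 1.75 -> could be stanine 9
Highest qualifying boundary gives stanine = 9

9


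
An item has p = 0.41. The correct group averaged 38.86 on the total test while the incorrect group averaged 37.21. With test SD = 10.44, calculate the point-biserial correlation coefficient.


q = 1 - p = 0.59
rpb = ((M1 - M0) / SD) * sqrt(p * q)
rpb = ((38.86 - 37.21) / 10.44) * sqrt(0.41 * 0.59)
rpb = 0.0777

0.0777


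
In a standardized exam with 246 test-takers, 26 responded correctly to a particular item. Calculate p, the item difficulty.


Item difficulty p = number correct / total examinees
p = 26 / 246
p = 0.1057

0.1057


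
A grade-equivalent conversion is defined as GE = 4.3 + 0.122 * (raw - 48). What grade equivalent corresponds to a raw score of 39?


raw - median = 39 - 48 = -9
slope * diff = 0.122 * -9 = -1.098
GE = 4.3 + -1.098
GE = 3.202

3.202


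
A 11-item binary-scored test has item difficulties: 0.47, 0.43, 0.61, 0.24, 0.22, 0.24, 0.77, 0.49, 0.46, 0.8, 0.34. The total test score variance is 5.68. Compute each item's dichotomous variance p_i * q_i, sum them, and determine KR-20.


For each item, compute p_i * q_i:
  Item 1: 0.47 * 0.53 = 0.2491
  Item 2: 0.43 * 0.57 = 0.2451
  Item 3: 0.61 * 0.39 = 0.2379
  Item 4: 0.24 * 0.76 = 0.1824
  Item 5: 0.22 * 0.78 = 0.1716
  Item 6: 0.24 * 0.76 = 0.1824
  Item 7: 0.77 * 0.23 = 0.1771
  Item 8: 0.49 * 0.51 = 0.2499
  Item 9: 0.46 * 0.54 = 0.2484
  Item 10: 0.8 * 0.2 = 0.16
  Item 11: 0.34 * 0.66 = 0.2244
Sum(p_i * q_i) = 0.2491 + 0.2451 + 0.2379 + 0.1824 + 0.1716 + 0.1824 + 0.1771 + 0.2499 + 0.2484 + 0.16 + 0.2244 = 2.3283
KR-20 = (k/(k-1)) * (1 - Sum(p_i*q_i) / Var_total)
= (11/10) * (1 - 2.3283/5.68)
= 1.1 * 0.5901
KR-20 = 0.6491

0.6491


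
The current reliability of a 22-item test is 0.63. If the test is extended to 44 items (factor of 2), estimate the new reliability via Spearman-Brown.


r_new = (n * rxx) / (1 + (n-1) * rxx)
r_new = (2 * 0.63) / (1 + 1 * 0.63)
r_new = 1.26 / 1.63
r_new = 0.773

0.773


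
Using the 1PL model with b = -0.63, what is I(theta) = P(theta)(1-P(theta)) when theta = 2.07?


P = 1/(1+exp(-(2.07--0.63))) = 0.937
I = P*(1-P) = 0.937 * 0.063
I = 0.059

0.059


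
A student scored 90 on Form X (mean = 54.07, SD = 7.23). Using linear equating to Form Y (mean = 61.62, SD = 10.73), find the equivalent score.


slope = SD_Y / SD_X = 10.73 / 7.23 ~ 1.4841
intercept = mean_Y - slope * mean_X = 61.62 - (10.73 / 7.23) * 54.07 ~ -18.625
Y = slope * X + intercept. To avoid rounding drift from the rounded slope/intercept, evaluate the equivalent form Y = mean_Y + SD_Y * (X - mean_X) / SD_X at full precision:
Y = 61.62 + 10.73 * (90 - 54.07) / 7.23
Y = 61.62 + 10.73 * 35.93 / 7.23
Y = 61.62 + 385.5289 / 7.23
Y = 61.62 + 53.3235
Y = 114.9435

114.9435


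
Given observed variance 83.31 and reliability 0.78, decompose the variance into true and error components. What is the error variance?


var_true = rxx * var_obs = 0.78 * 83.31 = 64.9818
var_error = var_obs - var_true
var_error = 83.31 - 64.9818
var_error = 18.3282

18.3282


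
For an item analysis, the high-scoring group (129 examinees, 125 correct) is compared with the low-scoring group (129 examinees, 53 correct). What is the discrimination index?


p_upper = 125/129 = 0.969
p_lower = 53/129 = 0.4109
D = 0.969 - 0.4109 = 0.5581

0.5581


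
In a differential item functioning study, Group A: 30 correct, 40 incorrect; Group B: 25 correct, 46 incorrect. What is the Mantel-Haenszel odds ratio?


Odds_A = 30/40 = 0.75
Odds_B = 25/46 = 0.5435
OR = Odds_A / Odds_B = 0.75 / 0.5435
Exactly, OR = (30 * 46) / (40 * 25) = 1380 / 1000
OR = 1.38

1.38


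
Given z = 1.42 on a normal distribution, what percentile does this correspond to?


CDF(z) = 0.5 * (1 + erf(z/sqrt(2)))
erf(1.0041) = 0.8444
CDF = 0.9222
Percentile rank = 0.9222 * 100 = 92.22

92.22


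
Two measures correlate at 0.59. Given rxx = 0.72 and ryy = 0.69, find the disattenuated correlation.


r_corrected = rxy / sqrt(rxx * ryy)
= 0.59 / sqrt(0.72 * 0.69)
= 0.59 / sqrt(0.4968)
= 0.59 / 0.70484
r_corrected = 0.8371

0.8371


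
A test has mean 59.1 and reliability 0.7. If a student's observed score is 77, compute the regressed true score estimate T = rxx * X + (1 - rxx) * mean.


T_est = rxx * X + (1 - rxx) * mean
T_est = 0.7 * 77 + 0.3 * 59.1
T_est = 53.9 + 17.73
T_est = 71.63

71.63


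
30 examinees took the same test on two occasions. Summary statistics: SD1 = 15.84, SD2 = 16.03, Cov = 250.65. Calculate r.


r = cov(X,Y) / (SD_X * SD_Y)
r = 250.65 / (15.84 * 16.03)
r = 250.65 / 253.9152
r = 0.9871

0.9871


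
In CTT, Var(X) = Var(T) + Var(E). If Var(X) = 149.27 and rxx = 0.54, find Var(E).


var_true = rxx * var_obs = 0.54 * 149.27 = 80.6058
var_error = var_obs - var_true
var_error = 149.27 - 80.6058
var_error = 68.6642

68.6642


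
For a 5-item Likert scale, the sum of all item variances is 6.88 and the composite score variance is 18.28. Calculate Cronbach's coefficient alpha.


alpha = (k/(k-1)) * (1 - sum(si^2)/s_total^2)
= (5/4) * (1 - 6.88/18.28)
alpha = 0.7795

0.7795


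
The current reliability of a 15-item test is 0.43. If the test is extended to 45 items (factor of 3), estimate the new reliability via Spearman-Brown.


r_new = (n * rxx) / (1 + (n-1) * rxx)
r_new = (3 * 0.43) / (1 + 2 * 0.43)
r_new = 1.29 / 1.86
r_new = 0.6935

0.6935


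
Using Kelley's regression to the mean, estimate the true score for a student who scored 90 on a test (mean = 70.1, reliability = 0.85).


T_est = rxx * X + (1 - rxx) * mean
T_est = 0.85 * 90 + 0.15 * 70.1
T_est = 76.5 + 10.515
T_est = 87.015

87.015


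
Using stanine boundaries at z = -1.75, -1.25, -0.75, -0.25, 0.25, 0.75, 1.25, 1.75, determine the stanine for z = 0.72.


Stanine boundaries: [-1.75, -1.25, -0.75, -0.25, 0.25, 0.75, 1.25, 1.75]
z = 0.72
Check each boundary:
  z >= -1.75 -> could be stanine 2
  z >= -1.25 -> could be stanine 3
  z >= -0.75 -> could be stanine 4
  z >= -0.25 -> could be stanine 5
  z >= 0.25 -> could be stanine 6
  z < 0.75
  z < 1.25
  z < 1.75
Highest qualifying boundary gives stanine = 6

6


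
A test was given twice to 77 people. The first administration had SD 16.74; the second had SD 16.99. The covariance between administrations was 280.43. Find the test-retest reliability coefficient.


r = cov(X,Y) / (SD_X * SD_Y)
r = 280.43 / (16.74 * 16.99)
r = 280.43 / 284.4126
r = 0.986

0.986


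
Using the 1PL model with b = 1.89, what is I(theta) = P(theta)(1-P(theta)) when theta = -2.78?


P = 1/(1+exp(-(-2.78-1.89))) = 0.0093
I = P*(1-P) = 0.0093 * 0.9907
I = 0.0092

0.0092


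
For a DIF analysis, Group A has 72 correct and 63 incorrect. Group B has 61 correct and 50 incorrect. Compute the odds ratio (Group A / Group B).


Odds_A = 72/63 = 1.1429
Odds_B = 61/50 = 1.22
OR = Odds_A / Odds_B = 1.1429 / 1.22
Exactly, OR = (72 * 50) / (63 * 61) = 3600 / 3843
OR = 0.9368

0.9368


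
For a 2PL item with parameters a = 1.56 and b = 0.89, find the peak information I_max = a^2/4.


For 2PL, max info at theta = b = 0.89
I_max = a^2 / 4 = 1.56^2 / 4
= 2.4336 / 4
I_max = 0.6084

0.6084


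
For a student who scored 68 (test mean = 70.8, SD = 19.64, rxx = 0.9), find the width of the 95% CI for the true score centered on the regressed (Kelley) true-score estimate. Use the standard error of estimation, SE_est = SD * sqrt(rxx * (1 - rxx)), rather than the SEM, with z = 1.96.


True score estimate = 0.9*68 + 0.1*70.8 = 68.28
SE_est = SD * sqrt(rxx * (1 - rxx)) = 19.64 * sqrt(0.9 * 0.1) = 19.64 * sqrt(0.09) = 5.892
CI = T_est +/- z * SE_est, so width = 2 * z * SE_est = 2 * 1.96 * 5.892
Width = 23.0966

23.0966


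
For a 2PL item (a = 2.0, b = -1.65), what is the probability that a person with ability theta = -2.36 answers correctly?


a*(theta - b) = 2.0 * (-2.36 - -1.65) = -1.42
exp(--1.42) = 4.1371
P = 1 / (1 + 4.1371)
P = 0.1947

0.1947


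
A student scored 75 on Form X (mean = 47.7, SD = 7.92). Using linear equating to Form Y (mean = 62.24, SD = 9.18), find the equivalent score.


slope = SD_Y / SD_X = 9.18 / 7.92 ~ 1.1591
intercept = mean_Y - slope * mean_X = 62.24 - (9.18 / 7.92) * 47.7 ~ 6.9514
Y = slope * X + intercept. To avoid rounding drift from the rounded slope/intercept, evaluate the equivalent form Y = mean_Y + SD_Y * (X - mean_X) / SD_X at full precision:
Y = 62.24 + 9.18 * (75 - 47.7) / 7.92
Y = 62.24 + 9.18 * 27.3 / 7.92
Y = 62.24 + 250.614 / 7.92
Y = 62.24 + 31.6432
Y = 93.8832

93.8832


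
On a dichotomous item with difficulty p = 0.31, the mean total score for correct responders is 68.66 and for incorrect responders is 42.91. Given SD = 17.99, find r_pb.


q = 1 - p = 0.69
rpb = ((M1 - M0) / SD) * sqrt(p * q)
rpb = ((68.66 - 42.91) / 17.99) * sqrt(0.31 * 0.69)
rpb = 0.662

0.662


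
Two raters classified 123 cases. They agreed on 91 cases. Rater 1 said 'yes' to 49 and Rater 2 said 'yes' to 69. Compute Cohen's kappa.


P_o = 91/123 = 0.739837
P_e = (49*69 + 74*54) / 15129 = 0.487607
kappa = (P_o - P_e) / (1 - P_e)
kappa = (0.739837 - 0.487607) / (1 - 0.487607)
kappa = 0.4923

0.4923


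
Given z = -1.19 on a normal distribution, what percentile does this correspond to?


CDF(z) = 0.5 * (1 + erf(z/sqrt(2)))
erf(-0.8415) = -0.766
CDF = 0.117
Percentile rank = 0.117 * 100 = 11.7

11.7


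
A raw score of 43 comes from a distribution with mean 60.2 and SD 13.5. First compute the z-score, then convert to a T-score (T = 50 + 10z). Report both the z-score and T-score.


z = (X - mean) / SD = (43 - 60.2) / 13.5
z = -17.2 / 13.5
z = -1.2741
T-score = T = 50 + 10z
Carry z at full precision (z = -17.2 / 13.5) into the conversion:
T-score = 50 + 10 * (-17.2 / 13.5) = 50 + -172 / 13.5
T-score = 50 + -12.7407
T-score = 37.2593

37.2593


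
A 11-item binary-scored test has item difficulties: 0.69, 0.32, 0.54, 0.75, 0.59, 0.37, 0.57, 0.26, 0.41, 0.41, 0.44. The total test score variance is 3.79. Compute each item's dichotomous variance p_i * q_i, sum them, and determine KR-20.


For each item, compute p_i * q_i:
  Item 1: 0.69 * 0.31 = 0.2139
  Item 2: 0.32 * 0.68 = 0.2176
  Item 3: 0.54 * 0.46 = 0.2484
  Item 4: 0.75 * 0.25 = 0.1875
  Item 5: 0.59 * 0.41 = 0.2419
  Item 6: 0.37 * 0.63 = 0.2331
  Item 7: 0.57 * 0.43 = 0.2451
  Item 8: 0.26 * 0.74 = 0.1924
  Item 9: 0.41 * 0.59 = 0.2419
  Item 10: 0.41 * 0.59 = 0.2419
  Item 11: 0.44 * 0.56 = 0.2464
Sum(p_i * q_i) = 0.2139 + 0.2176 + 0.2484 + 0.1875 + 0.2419 + 0.2331 + 0.2451 + 0.1924 + 0.2419 + 0.2419 + 0.2464 = 2.5101
KR-20 = (k/(k-1)) * (1 - Sum(p_i*q_i) / Var_total)
= (11/10) * (1 - 2.5101/3.79)
= 1.1 * 0.3377
KR-20 = 0.3715

0.3715


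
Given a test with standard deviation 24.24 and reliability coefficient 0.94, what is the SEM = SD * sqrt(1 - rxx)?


SEM = SD * sqrt(1 - rxx)
SEM = 24.24 * sqrt(1 - 0.94)
SEM = 24.24 * sqrt(0.06) = 24.24 * 0.244949
SEM = 5.9376

5.9376


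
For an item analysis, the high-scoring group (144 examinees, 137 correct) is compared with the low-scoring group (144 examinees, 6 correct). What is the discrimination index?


p_upper = 137/144 = 0.9514
p_lower = 6/144 = 0.0417
D = 0.9514 - 0.0417 = 0.9097

0.9097


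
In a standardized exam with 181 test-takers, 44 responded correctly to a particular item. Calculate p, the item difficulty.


Item difficulty p = number correct / total examinees
p = 44 / 181
p = 0.2431

0.2431


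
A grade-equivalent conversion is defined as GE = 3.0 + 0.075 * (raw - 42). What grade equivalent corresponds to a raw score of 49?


raw - median = 49 - 42 = 7
slope * diff = 0.075 * 7 = 0.525
GE = 3.0 + 0.525
GE = 3.525

3.525


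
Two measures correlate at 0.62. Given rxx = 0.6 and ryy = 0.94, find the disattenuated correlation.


r_corrected = rxy / sqrt(rxx * ryy)
= 0.62 / sqrt(0.6 * 0.94)
= 0.62 / sqrt(0.564)
= 0.62 / 0.750999
r_corrected = 0.8256

0.8256


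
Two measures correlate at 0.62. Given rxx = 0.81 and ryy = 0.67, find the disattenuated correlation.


r_corrected = rxy / sqrt(rxx * ryy)
= 0.62 / sqrt(0.81 * 0.67)
= 0.62 / sqrt(0.5427)
= 0.62 / 0.736682
r_corrected = 0.8416

0.8416


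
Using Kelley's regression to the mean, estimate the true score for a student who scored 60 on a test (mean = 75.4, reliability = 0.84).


T_est = rxx * X + (1 - rxx) * mean
T_est = 0.84 * 60 + 0.16 * 75.4
T_est = 50.4 + 12.064
T_est = 62.464

62.464


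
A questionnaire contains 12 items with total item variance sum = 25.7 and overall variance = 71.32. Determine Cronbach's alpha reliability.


alpha = (k/(k-1)) * (1 - sum(si^2)/s_total^2)
= (12/11) * (1 - 25.7/71.32)
alpha = 0.6978

0.6978


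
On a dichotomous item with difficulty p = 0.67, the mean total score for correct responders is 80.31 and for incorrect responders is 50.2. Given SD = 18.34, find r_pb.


q = 1 - p = 0.33
rpb = ((M1 - M0) / SD) * sqrt(p * q)
rpb = ((80.31 - 50.2) / 18.34) * sqrt(0.67 * 0.33)
rpb = 0.772

0.772


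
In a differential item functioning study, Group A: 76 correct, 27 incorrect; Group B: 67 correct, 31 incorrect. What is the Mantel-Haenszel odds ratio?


Odds_A = 76/27 = 2.8148
Odds_B = 67/31 = 2.1613
OR = Odds_A / Odds_B = 2.8148 / 2.1613
Exactly, OR = (76 * 31) / (27 * 67) = 2356 / 1809
OR = 1.3024

1.3024


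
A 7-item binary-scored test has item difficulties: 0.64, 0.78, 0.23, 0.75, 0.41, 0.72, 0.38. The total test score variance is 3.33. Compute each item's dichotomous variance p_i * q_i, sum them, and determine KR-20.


For each item, compute p_i * q_i:
  Item 1: 0.64 * 0.36 = 0.2304
  Item 2: 0.78 * 0.22 = 0.1716
  Item 3: 0.23 * 0.77 = 0.1771
  Item 4: 0.75 * 0.25 = 0.1875
  Item 5: 0.41 * 0.59 = 0.2419
  Item 6: 0.72 * 0.28 = 0.2016
  Item 7: 0.38 * 0.62 = 0.2356
Sum(p_i * q_i) = 0.2304 + 0.1716 + 0.1771 + 0.1875 + 0.2419 + 0.2016 + 0.2356 = 1.4457
KR-20 = (k/(k-1)) * (1 - Sum(p_i*q_i) / Var_total)
= (7/6) * (1 - 1.4457/3.33)
= 1.1667 * 0.5659
KR-20 = 0.6602

0.6602


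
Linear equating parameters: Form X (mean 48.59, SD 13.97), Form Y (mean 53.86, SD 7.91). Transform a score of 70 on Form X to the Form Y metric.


slope = SD_Y / SD_X = 7.91 / 13.97 ~ 0.5662
intercept = mean_Y - slope * mean_X = 53.86 - (7.91 / 13.97) * 48.59 ~ 26.3477
Y = slope * X + intercept. To avoid rounding drift from the rounded slope/intercept, evaluate the equivalent form Y = mean_Y + SD_Y * (X - mean_X) / SD_X at full precision:
Y = 53.86 + 7.91 * (70 - 48.59) / 13.97
Y = 53.86 + 7.91 * 21.41 / 13.97
Y = 53.86 + 169.3531 / 13.97
Y = 53.86 + 12.1226
Y = 65.9826

65.9826


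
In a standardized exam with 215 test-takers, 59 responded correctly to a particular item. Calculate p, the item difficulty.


Item difficulty p = number correct / total examinees
p = 59 / 215
p = 0.2744

0.2744


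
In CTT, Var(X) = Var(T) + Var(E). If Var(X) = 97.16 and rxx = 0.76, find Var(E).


var_true = rxx * var_obs = 0.76 * 97.16 = 73.8416
var_error = var_obs - var_true
var_error = 97.16 - 73.8416
var_error = 23.3184

23.3184


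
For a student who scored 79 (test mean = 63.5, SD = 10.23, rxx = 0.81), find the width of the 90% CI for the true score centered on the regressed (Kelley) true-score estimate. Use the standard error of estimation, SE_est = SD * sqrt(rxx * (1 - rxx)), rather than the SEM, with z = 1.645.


True score estimate = 0.81*79 + 0.19*63.5 = 76.055
SE_est = SD * sqrt(rxx * (1 - rxx)) = 10.23 * sqrt(0.81 * 0.19) = 10.23 * sqrt(0.1539) = 4.013238
CI = T_est +/- z * SE_est, so width = 2 * z * SE_est = 2 * 1.645 * 4.013238
Width = 13.2036

13.2036


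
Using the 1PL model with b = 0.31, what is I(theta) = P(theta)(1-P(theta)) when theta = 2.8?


P = 1/(1+exp(-(2.8-0.31))) = 0.9234
I = P*(1-P) = 0.9234 * 0.0766
I = 0.0707

0.0707


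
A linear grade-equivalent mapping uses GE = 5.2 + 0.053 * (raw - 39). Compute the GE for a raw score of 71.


raw - median = 71 - 39 = 32
slope * diff = 0.053 * 32 = 1.696
GE = 5.2 + 1.696
GE = 6.896

6.896


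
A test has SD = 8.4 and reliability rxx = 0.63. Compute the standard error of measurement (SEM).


SEM = SD * sqrt(1 - rxx)
SEM = 8.4 * sqrt(1 - 0.63)
SEM = 8.4 * sqrt(0.37) = 8.4 * 0.608276
SEM = 5.1095

5.1095


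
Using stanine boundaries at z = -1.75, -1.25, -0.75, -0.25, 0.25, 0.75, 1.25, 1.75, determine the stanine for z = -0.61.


Stanine boundaries: [-1.75, -1.25, -0.75, -0.25, 0.25, 0.75, 1.25, 1.75]
z = -0.61
Check each boundary:
  z >= -1.75 -> could be stanine 2
  z >= -1.25 -> could be stanine 3
  z >= -0.75 -> could be stanine 4
  z < -0.25
  z < 0.25
  z < 0.75
  z < 1.25
  z < 1.75
Highest qualifying boundary gives stanine = 4

4


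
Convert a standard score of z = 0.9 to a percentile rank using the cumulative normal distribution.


CDF(z) = 0.5 * (1 + erf(z/sqrt(2)))
erf(0.6364) = 0.6319
CDF = 0.8159
Percentile rank = 0.8159 * 100 = 81.59

81.59


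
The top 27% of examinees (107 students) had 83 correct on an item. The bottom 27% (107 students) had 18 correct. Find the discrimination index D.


p_upper = 83/107 = 0.7757
p_lower = 18/107 = 0.1682
D = 0.7757 - 0.1682 = 0.6075

0.6075


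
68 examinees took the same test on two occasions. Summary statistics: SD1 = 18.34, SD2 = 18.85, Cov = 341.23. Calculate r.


r = cov(X,Y) / (SD_X * SD_Y)
r = 341.23 / (18.34 * 18.85)
r = 341.23 / 345.709
r = 0.987

0.987


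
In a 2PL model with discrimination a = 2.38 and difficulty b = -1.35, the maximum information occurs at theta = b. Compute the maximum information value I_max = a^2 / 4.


For 2PL, max info at theta = b = -1.35
I_max = a^2 / 4 = 2.38^2 / 4
= 5.6644 / 4
I_max = 1.4161

1.4161


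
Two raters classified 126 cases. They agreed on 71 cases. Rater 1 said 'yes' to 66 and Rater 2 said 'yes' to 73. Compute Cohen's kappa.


P_o = 71/126 = 0.563492
P_e = (66*73 + 60*53) / 15876 = 0.503779
kappa = (P_o - P_e) / (1 - P_e)
kappa = (0.563492 - 0.503779) / (1 - 0.503779)
kappa = 0.1203

0.1203


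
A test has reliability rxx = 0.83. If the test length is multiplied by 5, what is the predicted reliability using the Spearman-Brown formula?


r_new = (n * rxx) / (1 + (n-1) * rxx)
r_new = (5 * 0.83) / (1 + 4 * 0.83)
r_new = 4.15 / 4.32
r_new = 0.9606

0.9606


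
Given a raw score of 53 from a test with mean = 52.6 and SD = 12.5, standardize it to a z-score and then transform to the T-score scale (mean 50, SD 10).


z = (X - mean) / SD = (53 - 52.6) / 12.5
z = 0.4 / 12.5
z = 0.032
T-score = T = 50 + 10z
Carry z at full precision (z = 0.4 / 12.5) into the conversion:
T-score = 50 + 10 * (0.4 / 12.5) = 50 + 4 / 12.5
T-score = 50 + 0.32
T-score = 50.32

50.32


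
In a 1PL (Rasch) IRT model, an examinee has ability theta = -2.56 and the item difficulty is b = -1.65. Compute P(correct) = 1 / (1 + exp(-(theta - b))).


theta - b = -2.56 - -1.65 = -0.91
exp(-(theta - b)) = exp(0.91) = 2.4843
P = 1 / (1 + 2.4843)
P = 0.287

0.287


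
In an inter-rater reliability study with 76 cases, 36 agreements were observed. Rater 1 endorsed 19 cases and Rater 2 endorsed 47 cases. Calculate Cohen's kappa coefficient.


P_o = 36/76 = 0.473684
P_e = (19*47 + 57*29) / 5776 = 0.440789
kappa = (P_o - P_e) / (1 - P_e)
kappa = (0.473684 - 0.440789) / (1 - 0.440789)
kappa = 0.0588

0.0588


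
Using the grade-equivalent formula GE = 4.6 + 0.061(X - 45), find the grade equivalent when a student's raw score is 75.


raw - median = 75 - 45 = 30
slope * diff = 0.061 * 30 = 1.83
GE = 4.6 + 1.83
GE = 6.43

6.43


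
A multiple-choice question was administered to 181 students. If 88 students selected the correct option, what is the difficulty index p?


Item difficulty p = number correct / total examinees
p = 88 / 181
p = 0.4862

0.4862


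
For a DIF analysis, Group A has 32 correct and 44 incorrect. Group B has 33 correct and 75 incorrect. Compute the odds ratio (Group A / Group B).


Odds_A = 32/44 = 0.7273
Odds_B = 33/75 = 0.44
OR = Odds_A / Odds_B = 0.7273 / 0.44
Exactly, OR = (32 * 75) / (44 * 33) = 2400 / 1452
OR = 1.6529

1.6529


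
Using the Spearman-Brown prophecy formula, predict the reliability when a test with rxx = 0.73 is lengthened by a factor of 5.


r_new = (n * rxx) / (1 + (n-1) * rxx)
r_new = (5 * 0.73) / (1 + 4 * 0.73)
r_new = 3.65 / 3.92
r_new = 0.9311

0.9311


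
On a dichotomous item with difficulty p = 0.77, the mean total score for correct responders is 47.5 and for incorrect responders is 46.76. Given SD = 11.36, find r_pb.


q = 1 - p = 0.23
rpb = ((M1 - M0) / SD) * sqrt(p * q)
rpb = ((47.5 - 46.76) / 11.36) * sqrt(0.77 * 0.23)
rpb = 0.0274

0.0274


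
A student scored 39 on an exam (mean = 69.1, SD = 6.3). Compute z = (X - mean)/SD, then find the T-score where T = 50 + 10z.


z = (X - mean) / SD = (39 - 69.1) / 6.3
z = -30.1 / 6.3
z = -4.7778
T-score = T = 50 + 10z
Carry z at full precision (z = -30.1 / 6.3) into the conversion:
T-score = 50 + 10 * (-30.1 / 6.3) = 50 + -301 / 6.3
T-score = 50 + -47.7778
T-score = 2.2222

2.2222
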